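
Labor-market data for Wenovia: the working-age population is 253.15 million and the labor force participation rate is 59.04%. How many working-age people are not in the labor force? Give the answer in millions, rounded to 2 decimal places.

Share not in the labor force = 1 − 0.5904 = 0.4096.
Not in labor force = 0.4096 × 253.15 ≈ 103.69 million.

About 103.69 million are not in the labor force.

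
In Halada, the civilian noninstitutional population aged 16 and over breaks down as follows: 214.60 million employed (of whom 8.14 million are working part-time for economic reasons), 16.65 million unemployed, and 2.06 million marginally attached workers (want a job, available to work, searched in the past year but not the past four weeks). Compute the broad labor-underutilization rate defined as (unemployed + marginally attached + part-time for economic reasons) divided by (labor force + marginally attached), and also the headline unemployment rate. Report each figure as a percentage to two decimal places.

Broad underutilization rate ≈ 11.51%; headline unemployment rate ≈ 7.20%.

Labor force = 214.60 + 16.65 = 231.25 million.
Numerator = 16.65 + 2.06 + 8.14 = 26.85 million.
Denominator = 231.25 + 2.06 = 233.31 million.
Broad rate = 26.85 / 233.31 = 11.51%.
Headline unemployment rate = 16.65 / 231.25 = 7.20%.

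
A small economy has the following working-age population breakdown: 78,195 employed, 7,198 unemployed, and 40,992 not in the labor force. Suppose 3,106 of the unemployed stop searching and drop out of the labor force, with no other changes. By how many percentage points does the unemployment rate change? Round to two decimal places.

The unemployment rate changes by −3.46 percentage points.

Initially, labor force = 78,195 + 7,198 = 85,393, so u = 7,198/85,393 = 8.43%.
After the change, unemployed and labor force both fall by 3,106 → E = 78,195, U = 4,092, labor force = 82,287.
New unemployment rate = 4,092 / 82,287 = 4.97%.
Change = 4.97% − 8.43% = −3.46 percentage points.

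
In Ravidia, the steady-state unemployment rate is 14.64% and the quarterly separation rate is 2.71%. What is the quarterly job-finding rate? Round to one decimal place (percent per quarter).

From u* = s/(s+f): f = s·(1−u)/u.
f = 2.71 × (1 − 0.1464) / 0.1464 = 2.3133 / 0.1464 ≈ 15.8% per quarter.

Job-finding rate ≈ 15.8% per quarter.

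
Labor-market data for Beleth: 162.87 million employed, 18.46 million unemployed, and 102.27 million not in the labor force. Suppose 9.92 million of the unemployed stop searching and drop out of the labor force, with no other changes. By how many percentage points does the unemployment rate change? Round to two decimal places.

Initially, labor force = 162.87 + 18.46 = 181.33 million, so u = 18.46/181.33 = 10.18%.
After the change, unemployed and labor force both fall by 9.92 → E = 162.87, U = 8.54, labor force = 171.41 million.
New unemployment rate = 8.54 / 171.41 = 4.98%.
Change = 4.98% − 10.18% = −5.20 percentage points.

The unemployment rate changes by −5.20 percentage points.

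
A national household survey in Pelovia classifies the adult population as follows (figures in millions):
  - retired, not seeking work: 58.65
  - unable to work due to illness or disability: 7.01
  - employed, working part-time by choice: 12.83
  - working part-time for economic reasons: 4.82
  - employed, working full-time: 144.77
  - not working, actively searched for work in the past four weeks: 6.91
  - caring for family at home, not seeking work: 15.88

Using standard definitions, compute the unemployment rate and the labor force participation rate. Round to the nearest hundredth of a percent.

Unemployment rate ≈ 4.08%; labor force participation rate ≈ 67.50%.

Employed = 12.83 + 4.82 + 144.77 = 162.42 million (anyone who worked, including part-time for economic reasons, counts as employed).
Unemployed = 6.91 million.
Labor force = 162.42 + 6.91 = 169.33 million.
Not in labor force = 58.65 + 7.01 + 15.88 = 81.54 million (those not working and not actively searching are outside the labor force).
Civilian working-age population = 169.33 + 81.54 = 250.87 million.
Unemployment rate = 6.91 / 169.33 = 4.08%.
Labor force participation rate = 169.33 / 250.87 = 67.50%.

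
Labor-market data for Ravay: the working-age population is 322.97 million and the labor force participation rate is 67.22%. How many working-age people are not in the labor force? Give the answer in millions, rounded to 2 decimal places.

About 105.87 million are not in the labor force.

Share not in the labor force = 1 − 0.6722 = 0.3278.
Not in labor force = 0.3278 × 322.97 ≈ 105.87 million.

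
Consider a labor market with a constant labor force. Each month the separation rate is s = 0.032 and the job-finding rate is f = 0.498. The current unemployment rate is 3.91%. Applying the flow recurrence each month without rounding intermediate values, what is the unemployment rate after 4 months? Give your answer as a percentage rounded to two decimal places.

With a fixed labor force, u_{t+1} = u_t + s·(1−u_t) − f·u_t = u_t·(1−s−f) + s.
Here 1−s−f = 0.470 and s = 0.032.
u_1 = 0.039100 × 0.470 + 0.032 = 0.050377.
u_2 = 0.050377 × 0.470 + 0.032 = 0.055677.
u_3 = 0.055677 × 0.470 + 0.032 = 0.058168.
u_4 = 0.058168 × 0.470 + 0.032 = 0.059339.

Unemployment rate after four months ≈ 5.93%.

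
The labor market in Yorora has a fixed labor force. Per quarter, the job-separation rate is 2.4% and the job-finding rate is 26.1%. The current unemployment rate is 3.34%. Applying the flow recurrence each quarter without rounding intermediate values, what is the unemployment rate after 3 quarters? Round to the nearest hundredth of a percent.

With a fixed labor force, u_{t+1} = u_t + s·(1−u_t) − f·u_t = u_t·(1−s−f) + s.
Here 1−s−f = 0.715 and s = 0.024.
u_1 = 0.033400 × 0.715 + 0.024 = 0.047881.
u_2 = 0.047881 × 0.715 + 0.024 = 0.058235.
u_3 = 0.058235 × 0.715 + 0.024 = 0.065638.

Unemployment rate after three quarters ≈ 6.56%.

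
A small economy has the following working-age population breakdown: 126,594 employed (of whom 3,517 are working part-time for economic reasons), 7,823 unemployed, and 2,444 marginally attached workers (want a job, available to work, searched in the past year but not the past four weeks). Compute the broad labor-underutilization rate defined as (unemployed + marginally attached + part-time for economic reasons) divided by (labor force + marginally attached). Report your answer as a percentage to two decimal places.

Labor force = 126,594 + 7,823 = 134,417.
Numerator = 7,823 + 2,444 + 3,517 = 13,784.
Denominator = 134,417 + 2,444 = 136,861.
Broad rate = 13,784 / 136,861 = 10.07%.

Broad underutilization rate ≈ 10.07%.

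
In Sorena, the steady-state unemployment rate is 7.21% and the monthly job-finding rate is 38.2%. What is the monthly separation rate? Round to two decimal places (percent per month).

From u* = s/(s+f): s = u·f/(1−u).
s = 0.0721 × 38.2 / (1 − 0.0721) = 2.7542 / 0.9279 ≈ 2.97% per month.

Separation rate ≈ 2.97% per month.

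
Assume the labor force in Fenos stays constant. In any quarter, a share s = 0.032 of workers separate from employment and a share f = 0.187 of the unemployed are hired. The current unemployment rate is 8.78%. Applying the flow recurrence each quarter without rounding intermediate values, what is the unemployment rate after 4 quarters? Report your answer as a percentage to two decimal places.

With a fixed labor force, u_{t+1} = u_t + s·(1−u_t) − f·u_t = u_t·(1−s−f) + s.
Here 1−s−f = 0.781 and s = 0.032.
u_1 = 0.087800 × 0.781 + 0.032 = 0.100572.
u_2 = 0.100572 × 0.781 + 0.032 = 0.110547.
u_3 = 0.110547 × 0.781 + 0.032 = 0.118337.
u_4 = 0.118337 × 0.781 + 0.032 = 0.124421.

Unemployment rate after four quarters ≈ 12.44%.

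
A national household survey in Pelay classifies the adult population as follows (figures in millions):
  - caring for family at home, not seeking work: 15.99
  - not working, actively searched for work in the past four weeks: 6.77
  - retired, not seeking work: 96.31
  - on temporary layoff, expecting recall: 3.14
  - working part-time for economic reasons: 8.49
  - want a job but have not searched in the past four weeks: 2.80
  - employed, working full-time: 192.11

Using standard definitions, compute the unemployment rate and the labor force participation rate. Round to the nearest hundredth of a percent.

Employed = 8.49 + 192.11 = 200.60 million (anyone who worked, including part-time for economic reasons, counts as employed).
Unemployed = 6.77 + 3.14 = 9.91 million (jobless and actively searching, or on temporary layoff).
Labor force = 200.60 + 9.91 = 210.51 million.
Not in labor force = 15.99 + 96.31 + 2.80 = 115.10 million (those not working and not actively searching are outside the labor force — including those who want a job but have given up searching).
Civilian working-age population = 210.51 + 115.10 = 325.61 million.
Unemployment rate = 9.91 / 210.51 = 4.71%.
Labor force participation rate = 210.51 / 325.61 = 64.65%.

Unemployment rate ≈ 4.71%; labor force participation rate ≈ 64.65%.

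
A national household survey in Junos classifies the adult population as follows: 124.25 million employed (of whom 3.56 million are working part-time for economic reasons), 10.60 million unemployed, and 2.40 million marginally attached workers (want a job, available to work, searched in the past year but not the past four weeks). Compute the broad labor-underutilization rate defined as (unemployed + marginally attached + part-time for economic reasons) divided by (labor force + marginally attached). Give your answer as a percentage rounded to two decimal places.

Labor force = 124.25 + 10.60 = 134.85 million.
Numerator = 10.60 + 2.40 + 3.56 = 16.56 million.
Denominator = 134.85 + 2.40 = 137.25 million.
Broad rate = 16.56 / 137.25 = 12.07%.

Broad underutilization rate ≈ 12.07%.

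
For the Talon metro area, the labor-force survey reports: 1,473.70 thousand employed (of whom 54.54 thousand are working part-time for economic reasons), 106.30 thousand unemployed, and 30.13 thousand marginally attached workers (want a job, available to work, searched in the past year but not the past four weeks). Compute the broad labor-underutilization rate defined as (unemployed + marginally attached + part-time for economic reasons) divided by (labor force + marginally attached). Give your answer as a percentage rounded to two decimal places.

Labor force = 1,473.70 + 106.30 = 1,580.00 thousand.
Numerator = 106.30 + 30.13 + 54.54 = 190.97 thousand.
Denominator = 1,580.00 + 30.13 = 1,610.13 thousand.
Broad rate = 190.97 / 1,610.13 = 11.86%.

Broad underutilization rate ≈ 11.86%.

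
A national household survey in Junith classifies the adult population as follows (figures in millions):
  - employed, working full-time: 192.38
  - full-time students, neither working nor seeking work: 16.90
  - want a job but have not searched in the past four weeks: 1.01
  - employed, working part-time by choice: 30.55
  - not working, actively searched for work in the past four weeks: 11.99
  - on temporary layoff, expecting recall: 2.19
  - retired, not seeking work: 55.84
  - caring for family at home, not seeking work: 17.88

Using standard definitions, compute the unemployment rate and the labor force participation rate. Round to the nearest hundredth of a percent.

Employed = 192.38 + 30.55 = 222.93 million.
Unemployed = 11.99 + 2.19 = 14.18 million (jobless and actively searching, or on temporary layoff).
Labor force = 222.93 + 14.18 = 237.11 million.
Not in labor force = 16.90 + 1.01 + 55.84 + 17.88 = 91.63 million (those not working and not actively searching are outside the labor force — including those who want a job but have given up searching).
Civilian working-age population = 237.11 + 91.63 = 328.74 million.
Unemployment rate = 14.18 / 237.11 = 5.98%.
Labor force participation rate = 237.11 / 328.74 = 72.13%.

Unemployment rate ≈ 5.98%; labor force participation rate ≈ 72.13%.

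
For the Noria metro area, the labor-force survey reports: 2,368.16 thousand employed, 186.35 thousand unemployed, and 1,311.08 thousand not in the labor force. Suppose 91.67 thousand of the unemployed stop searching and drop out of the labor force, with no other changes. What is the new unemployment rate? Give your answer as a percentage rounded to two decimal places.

New unemployment rate ≈ 3.84%.

Initially, labor force = 2,368.16 + 186.35 = 2,554.51 thousand, so u = 186.35/2,554.51 = 7.29%.
After the change, unemployed and labor force both fall by 91.67 → E = 2,368.16, U = 94.68, labor force = 2,462.84 thousand.
New unemployment rate = 94.68 / 2,462.84 = 3.84%.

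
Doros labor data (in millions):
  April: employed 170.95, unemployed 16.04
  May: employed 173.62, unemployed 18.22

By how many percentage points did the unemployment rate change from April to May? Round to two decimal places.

The unemployment rate changed by +0.92 percentage points.

April: labor force = 170.95 + 16.04 = 186.99; u = 16.04/186.99 = 8.58%.
May: labor force = 173.62 + 18.22 = 191.84; u = 18.22/191.84 = 9.50%.
Change = 9.50% − 8.58% = +0.92 pp.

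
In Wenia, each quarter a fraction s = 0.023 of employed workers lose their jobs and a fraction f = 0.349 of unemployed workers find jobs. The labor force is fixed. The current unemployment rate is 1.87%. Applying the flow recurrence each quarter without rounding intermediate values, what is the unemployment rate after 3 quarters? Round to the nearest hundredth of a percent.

With a fixed labor force, u_{t+1} = u_t + s·(1−u_t) − f·u_t = u_t·(1−s−f) + s.
Here 1−s−f = 0.628 and s = 0.023.
u_1 = 0.018700 × 0.628 + 0.023 = 0.034744.
u_2 = 0.034744 × 0.628 + 0.023 = 0.044819.
u_3 = 0.044819 × 0.628 + 0.023 = 0.051146.

Unemployment rate after three quarters ≈ 5.11%.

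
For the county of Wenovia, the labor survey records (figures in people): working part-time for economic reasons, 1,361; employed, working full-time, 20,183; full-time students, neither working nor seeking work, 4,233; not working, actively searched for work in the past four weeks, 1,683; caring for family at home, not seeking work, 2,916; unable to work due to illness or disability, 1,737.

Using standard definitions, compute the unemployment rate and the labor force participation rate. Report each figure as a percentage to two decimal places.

Employed = 1,361 + 20,183 = 21,544 (anyone who worked, including part-time for economic reasons, counts as employed).
Unemployed = 1,683.
Labor force = 21,544 + 1,683 = 23,227.
Not in labor force = 4,233 + 2,916 + 1,737 = 8,886 (those not working and not actively searching are outside the labor force).
Civilian working-age population = 23,227 + 8,886 = 32,113.
Unemployment rate = 1,683 / 23,227 = 7.25%.
Labor force participation rate = 23,227 / 32,113 = 72.33%.

Unemployment rate ≈ 7.25%; labor force participation rate ≈ 72.33%.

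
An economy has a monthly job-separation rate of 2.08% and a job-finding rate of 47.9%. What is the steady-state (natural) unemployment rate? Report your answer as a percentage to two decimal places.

At steady state the flows balance: s·E = f·U, so U/(E+U) = s/(s+f).
u* = 2.08 / (2.08 + 47.9) = 2.08 / 49.98 = 4.16%.

Steady-state unemployment rate ≈ 4.16%.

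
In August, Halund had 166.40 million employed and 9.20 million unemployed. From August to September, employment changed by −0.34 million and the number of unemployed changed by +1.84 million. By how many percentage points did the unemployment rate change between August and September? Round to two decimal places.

The unemployment rate changed by +0.99 percentage points.

August: labor force = 166.40 + 9.20 = 175.60; u = 9.20/175.60 = 5.24%.
September: labor force = 166.06 + 11.04 = 177.10; u = 11.04/177.10 = 6.23%.
Change = 6.23% − 5.24% = +0.99 pp.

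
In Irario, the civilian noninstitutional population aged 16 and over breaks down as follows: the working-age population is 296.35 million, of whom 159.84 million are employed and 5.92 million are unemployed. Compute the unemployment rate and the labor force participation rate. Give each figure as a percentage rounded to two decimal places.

Unemployment rate ≈ 3.57%; labor force participation rate ≈ 55.93%.

Labor force = employed + unemployed = 159.84 + 5.92 = 165.76 million.
Unemployment rate = 5.92 / 165.76 = 3.57%.
Labor force participation rate = 165.76 / 296.35 = 55.93%.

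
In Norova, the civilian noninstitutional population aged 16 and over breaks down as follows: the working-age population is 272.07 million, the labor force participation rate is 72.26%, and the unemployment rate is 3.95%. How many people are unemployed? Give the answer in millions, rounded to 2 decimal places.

About 7.77 million are unemployed.

Labor force = 0.7226 × 272.07 = 196.60 million.
Unemployed = 0.0395 × 196.60 ≈ 7.77 million.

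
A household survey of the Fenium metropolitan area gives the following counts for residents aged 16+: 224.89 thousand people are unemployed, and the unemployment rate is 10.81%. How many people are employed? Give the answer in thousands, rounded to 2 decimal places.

Labor force = U / u = 224.89 / 0.1081 ≈ 2,080.39 thousand.
Employed = labor force − unemployed = 2,080.39 − 224.89 = 1,855.50 thousand.

About 1,855.50 thousand are employed.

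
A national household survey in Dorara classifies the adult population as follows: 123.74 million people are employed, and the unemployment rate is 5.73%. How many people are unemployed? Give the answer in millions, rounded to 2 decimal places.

About 7.52 million are unemployed.

Let U be the number unemployed. The labor force is E + U, and U/(E+U) = 0.0573.
So U = 0.0573 × 123.74 / (1 − 0.0573) = 7.0903 / 0.9427 ≈ 7.52 million.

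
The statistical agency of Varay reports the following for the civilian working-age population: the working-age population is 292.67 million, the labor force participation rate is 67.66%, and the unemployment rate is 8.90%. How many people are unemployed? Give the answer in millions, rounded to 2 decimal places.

About 17.62 million are unemployed.

Labor force = 0.6766 × 292.67 = 198.02 million.
Unemployed = 0.0890 × 198.02 ≈ 17.62 million.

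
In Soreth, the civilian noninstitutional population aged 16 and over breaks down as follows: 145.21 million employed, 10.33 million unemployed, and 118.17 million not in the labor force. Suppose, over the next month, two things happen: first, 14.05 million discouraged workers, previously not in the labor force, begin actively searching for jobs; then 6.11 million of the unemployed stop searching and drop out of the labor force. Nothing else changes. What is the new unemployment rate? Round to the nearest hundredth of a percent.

Initially, labor force = 145.21 + 10.33 = 155.54 million, so u = 10.33/155.54 = 6.64%.
After the first change, unemployed and labor force both rise by 14.05 → E = 145.21, U = 24.38, labor force = 169.59 million.
After the second change, unemployed and labor force both fall by 6.11 → E = 145.21, U = 18.27, labor force = 163.48 million.
New unemployment rate = 18.27 / 163.48 = 11.18%.

New unemployment rate ≈ 11.18%.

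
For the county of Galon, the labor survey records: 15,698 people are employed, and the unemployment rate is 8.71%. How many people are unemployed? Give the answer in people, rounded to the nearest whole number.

Let U be the number unemployed. The labor force is E + U, and U/(E+U) = 0.0871.
So U = 0.0871 × 15,698 / (1 − 0.0871) = 1367.30 / 0.9129 ≈ 1,498.

About 1,498 are unemployed.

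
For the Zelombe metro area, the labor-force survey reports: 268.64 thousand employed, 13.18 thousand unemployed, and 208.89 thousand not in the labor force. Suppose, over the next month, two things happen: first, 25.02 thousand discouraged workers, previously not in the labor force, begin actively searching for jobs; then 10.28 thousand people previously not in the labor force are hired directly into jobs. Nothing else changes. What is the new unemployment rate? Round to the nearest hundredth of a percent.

Initially, labor force = 268.64 + 13.18 = 281.82 thousand, so u = 13.18/281.82 = 4.68%.
After the first change, unemployed and labor force both rise by 25.02 → E = 268.64, U = 38.20, labor force = 306.84 thousand.
After the second change, employed and labor force both rise by 10.28; unemployed unchanged → E = 278.92, U = 38.20, labor force = 317.12 thousand.
New unemployment rate = 38.20 / 317.12 = 12.05%.

New unemployment rate ≈ 12.05%.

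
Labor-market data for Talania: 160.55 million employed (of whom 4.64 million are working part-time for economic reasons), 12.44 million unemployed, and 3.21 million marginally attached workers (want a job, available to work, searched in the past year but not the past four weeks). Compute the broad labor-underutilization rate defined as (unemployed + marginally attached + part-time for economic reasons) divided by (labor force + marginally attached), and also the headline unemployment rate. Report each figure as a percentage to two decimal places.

Broad underutilization rate ≈ 11.52%; headline unemployment rate ≈ 7.19%.

Labor force = 160.55 + 12.44 = 172.99 million.
Numerator = 12.44 + 3.21 + 4.64 = 20.29 million.
Denominator = 172.99 + 3.21 = 176.20 million.
Broad rate = 20.29 / 176.20 = 11.52%.
Headline unemployment rate = 12.44 / 172.99 = 7.19%.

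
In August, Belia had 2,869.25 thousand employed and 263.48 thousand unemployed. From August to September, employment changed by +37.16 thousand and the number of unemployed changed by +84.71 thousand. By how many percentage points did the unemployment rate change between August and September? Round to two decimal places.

The unemployment rate changed by +2.29 percentage points.

August: labor force = 2,869.25 + 263.48 = 3,132.73; u = 263.48/3,132.73 = 8.41%.
September: labor force = 2,906.41 + 348.19 = 3,254.60; u = 348.19/3,254.60 = 10.70%.
Change = 10.70% − 8.41% = +2.29 pp.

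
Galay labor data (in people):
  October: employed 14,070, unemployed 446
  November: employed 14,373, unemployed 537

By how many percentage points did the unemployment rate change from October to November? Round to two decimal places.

October: labor force = 14,070 + 446 = 14,516; u = 446/14,516 = 3.07%.
November: labor force = 14,373 + 537 = 14,910; u = 537/14,910 = 3.60%.
Change = 3.60% − 3.07% = +0.53 pp.

The unemployment rate changed by +0.53 percentage points.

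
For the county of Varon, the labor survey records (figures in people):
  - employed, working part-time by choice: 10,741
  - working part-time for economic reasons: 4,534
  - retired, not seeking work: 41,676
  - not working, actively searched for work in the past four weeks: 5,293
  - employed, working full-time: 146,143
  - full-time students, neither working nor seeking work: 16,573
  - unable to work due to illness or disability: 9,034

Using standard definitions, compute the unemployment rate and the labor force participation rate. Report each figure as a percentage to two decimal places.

Employed = 10,741 + 4,534 + 146,143 = 161,418 (anyone who worked, including part-time for economic reasons, counts as employed).
Unemployed = 5,293.
Labor force = 161,418 + 5,293 = 166,711.
Not in labor force = 41,676 + 16,573 + 9,034 = 67,283 (those not working and not actively searching are outside the labor force).
Civilian working-age population = 166,711 + 67,283 = 233,994.
Unemployment rate = 5,293 / 166,711 = 3.17%.
Labor force participation rate = 166,711 / 233,994 = 71.25%.

Unemployment rate ≈ 3.17%; labor force participation rate ≈ 71.25%.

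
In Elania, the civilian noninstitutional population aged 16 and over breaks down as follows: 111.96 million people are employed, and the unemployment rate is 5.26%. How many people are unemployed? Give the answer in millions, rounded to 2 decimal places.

Let U be the number unemployed. The labor force is E + U, and U/(E+U) = 0.0526.
So U = 0.0526 × 111.96 / (1 − 0.0526) = 5.8891 / 0.9474 ≈ 6.22 million.

About 6.22 million are unemployed.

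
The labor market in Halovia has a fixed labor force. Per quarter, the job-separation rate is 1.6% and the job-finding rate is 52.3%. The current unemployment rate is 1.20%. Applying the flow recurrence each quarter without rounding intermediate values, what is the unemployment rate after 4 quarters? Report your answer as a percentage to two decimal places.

Unemployment rate after four quarters ≈ 2.89%.

With a fixed labor force, u_{t+1} = u_t + s·(1−u_t) − f·u_t = u_t·(1−s−f) + s.
Here 1−s−f = 0.461 and s = 0.016.
u_1 = 0.012000 × 0.461 + 0.016 = 0.021532.
u_2 = 0.021532 × 0.461 + 0.016 = 0.025926.
u_3 = 0.025926 × 0.461 + 0.016 = 0.027952.
u_4 = 0.027952 × 0.461 + 0.016 = 0.028886.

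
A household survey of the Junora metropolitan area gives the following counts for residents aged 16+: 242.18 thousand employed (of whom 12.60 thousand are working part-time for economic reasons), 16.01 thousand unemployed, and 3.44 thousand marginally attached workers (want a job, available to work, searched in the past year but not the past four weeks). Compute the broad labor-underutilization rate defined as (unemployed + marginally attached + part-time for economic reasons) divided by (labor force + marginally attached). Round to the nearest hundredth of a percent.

Broad underutilization rate ≈ 12.25%.

Labor force = 242.18 + 16.01 = 258.19 thousand.
Numerator = 16.01 + 3.44 + 12.60 = 32.05 thousand.
Denominator = 258.19 + 3.44 = 261.63 thousand.
Broad rate = 32.05 / 261.63 = 12.25%.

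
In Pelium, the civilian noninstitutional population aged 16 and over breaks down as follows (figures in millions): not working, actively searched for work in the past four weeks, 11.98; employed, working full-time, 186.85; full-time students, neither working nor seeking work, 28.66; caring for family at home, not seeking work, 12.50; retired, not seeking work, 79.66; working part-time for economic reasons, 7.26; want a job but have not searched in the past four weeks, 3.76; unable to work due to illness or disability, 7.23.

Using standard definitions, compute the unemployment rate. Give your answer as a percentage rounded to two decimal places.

Unemployment rate ≈ 5.81%.

Employed = 186.85 + 7.26 = 194.11 million (anyone who worked, including part-time for economic reasons, counts as employed).
Unemployed = 11.98 million.
Labor force = 194.11 + 11.98 = 206.09 million.
Unemployment rate = 11.98 / 206.09 = 5.81%.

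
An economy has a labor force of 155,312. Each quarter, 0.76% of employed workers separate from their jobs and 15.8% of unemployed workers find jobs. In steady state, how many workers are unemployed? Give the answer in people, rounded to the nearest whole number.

Steady-state unemployment rate u* = s/(s+f) = 0.76/(0.76+15.8) = 0.045894.
Unemployed = u* × labor force = 0.045894 × 155,312 ≈ 7,128.

About 7,128 are unemployed in steady state.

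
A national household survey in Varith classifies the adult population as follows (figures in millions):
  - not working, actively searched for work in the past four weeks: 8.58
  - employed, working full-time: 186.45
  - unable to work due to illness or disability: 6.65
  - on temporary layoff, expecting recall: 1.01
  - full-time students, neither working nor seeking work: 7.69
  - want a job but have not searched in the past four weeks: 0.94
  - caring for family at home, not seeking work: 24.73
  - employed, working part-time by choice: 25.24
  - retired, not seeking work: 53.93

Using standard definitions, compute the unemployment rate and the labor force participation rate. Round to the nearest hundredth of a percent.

Unemployment rate ≈ 4.33%; labor force participation rate ≈ 70.20%.

Employed = 186.45 + 25.24 = 211.69 million.
Unemployed = 8.58 + 1.01 = 9.59 million (jobless and actively searching, or on temporary layoff).
Labor force = 211.69 + 9.59 = 221.28 million.
Not in labor force = 6.65 + 7.69 + 0.94 + 24.73 + 53.93 = 93.94 million (those not working and not actively searching are outside the labor force — including those who want a job but have given up searching).
Civilian working-age population = 221.28 + 93.94 = 315.22 million.
Unemployment rate = 9.59 / 221.28 = 4.33%.
Labor force participation rate = 221.28 / 315.22 = 70.20%.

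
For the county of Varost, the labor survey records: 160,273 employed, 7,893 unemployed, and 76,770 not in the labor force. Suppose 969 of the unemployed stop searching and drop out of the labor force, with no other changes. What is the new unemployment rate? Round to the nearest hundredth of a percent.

Initially, labor force = 160,273 + 7,893 = 168,166, so u = 7,893/168,166 = 4.69%.
After the change, unemployed and labor force both fall by 969 → E = 160,273, U = 6,924, labor force = 167,197.
New unemployment rate = 6,924 / 167,197 = 4.14%.

New unemployment rate ≈ 4.14%.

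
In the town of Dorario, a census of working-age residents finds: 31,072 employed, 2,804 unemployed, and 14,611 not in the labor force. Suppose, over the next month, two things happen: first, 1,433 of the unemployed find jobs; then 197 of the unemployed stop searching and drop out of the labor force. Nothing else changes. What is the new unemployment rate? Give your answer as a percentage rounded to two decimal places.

Initially, labor force = 31,072 + 2,804 = 33,876, so u = 2,804/33,876 = 8.28%.
After the first change, unemployed falls and employed rises by 1,433; labor force unchanged → E = 32,505, U = 1,371, labor force = 33,876.
After the second change, unemployed and labor force both fall by 197 → E = 32,505, U = 1,174, labor force = 33,679.
New unemployment rate = 1,174 / 33,679 = 3.49%.

New unemployment rate ≈ 3.49%.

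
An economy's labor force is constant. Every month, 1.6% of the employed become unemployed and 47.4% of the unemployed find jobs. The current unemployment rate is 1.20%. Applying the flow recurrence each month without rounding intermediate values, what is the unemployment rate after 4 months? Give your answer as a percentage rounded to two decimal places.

With a fixed labor force, u_{t+1} = u_t + s·(1−u_t) − f·u_t = u_t·(1−s−f) + s.
Here 1−s−f = 0.510 and s = 0.016.
u_1 = 0.012000 × 0.510 + 0.016 = 0.022120.
u_2 = 0.022120 × 0.510 + 0.016 = 0.027281.
u_3 = 0.027281 × 0.510 + 0.016 = 0.029913.
u_4 = 0.029913 × 0.510 + 0.016 = 0.031256.

Unemployment rate after four months ≈ 3.13%.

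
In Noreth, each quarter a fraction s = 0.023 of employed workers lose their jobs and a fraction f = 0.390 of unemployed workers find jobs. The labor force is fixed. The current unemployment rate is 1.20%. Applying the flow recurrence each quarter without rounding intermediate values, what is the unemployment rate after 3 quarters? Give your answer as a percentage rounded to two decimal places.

Unemployment rate after three quarters ≈ 4.69%.

With a fixed labor force, u_{t+1} = u_t + s·(1−u_t) − f·u_t = u_t·(1−s−f) + s.
Here 1−s−f = 0.587 and s = 0.023.
u_1 = 0.012000 × 0.587 + 0.023 = 0.030044.
u_2 = 0.030044 × 0.587 + 0.023 = 0.040636.
u_3 = 0.040636 × 0.587 + 0.023 = 0.046853.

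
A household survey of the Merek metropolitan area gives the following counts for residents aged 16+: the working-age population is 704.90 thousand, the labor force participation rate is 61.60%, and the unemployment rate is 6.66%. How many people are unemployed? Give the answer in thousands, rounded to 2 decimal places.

About 28.92 thousand are unemployed.

Labor force = 0.6160 × 704.90 = 434.22 thousand.
Unemployed = 0.0666 × 434.22 ≈ 28.92 thousand.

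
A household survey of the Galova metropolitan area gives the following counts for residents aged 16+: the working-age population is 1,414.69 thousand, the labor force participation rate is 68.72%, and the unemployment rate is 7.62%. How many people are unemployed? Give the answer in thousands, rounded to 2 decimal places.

About 74.08 thousand are unemployed.

Labor force = 0.6872 × 1,414.69 = 972.17 thousand.
Unemployed = 0.0762 × 972.17 ≈ 74.08 thousand.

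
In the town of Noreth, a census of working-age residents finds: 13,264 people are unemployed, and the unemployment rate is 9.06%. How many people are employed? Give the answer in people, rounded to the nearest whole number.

Labor force = U / u = 13,264 / 0.0906 ≈ 146,402.
Employed = labor force − unemployed = 146,402 − 13,264 = 133,138.

About 133,138 are employed.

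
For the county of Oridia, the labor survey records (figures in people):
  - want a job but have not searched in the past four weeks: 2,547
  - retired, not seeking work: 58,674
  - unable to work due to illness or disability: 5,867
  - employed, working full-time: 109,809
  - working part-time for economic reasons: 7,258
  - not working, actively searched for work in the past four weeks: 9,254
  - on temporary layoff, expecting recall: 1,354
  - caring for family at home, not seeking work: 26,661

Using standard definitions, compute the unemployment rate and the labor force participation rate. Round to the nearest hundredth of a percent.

Unemployment rate ≈ 8.31%; labor force participation rate ≈ 57.66%.

Employed = 109,809 + 7,258 = 117,067 (anyone who worked, including part-time for economic reasons, counts as employed).
Unemployed = 9,254 + 1,354 = 10,608 (jobless and actively searching, or on temporary layoff).
Labor force = 117,067 + 10,608 = 127,675.
Not in labor force = 2,547 + 58,674 + 5,867 + 26,661 = 93,749 (those not working and not actively searching are outside the labor force — including those who want a job but have given up searching).
Civilian working-age population = 127,675 + 93,749 = 221,424.
Unemployment rate = 10,608 / 127,675 = 8.31%.
Labor force participation rate = 127,675 / 221,424 = 57.66%.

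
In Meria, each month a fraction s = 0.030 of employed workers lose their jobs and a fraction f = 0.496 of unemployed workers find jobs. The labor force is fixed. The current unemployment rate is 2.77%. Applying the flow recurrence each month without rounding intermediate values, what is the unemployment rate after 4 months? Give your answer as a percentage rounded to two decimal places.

With a fixed labor force, u_{t+1} = u_t + s·(1−u_t) − f·u_t = u_t·(1−s−f) + s.
Here 1−s−f = 0.474 and s = 0.030.
u_1 = 0.027700 × 0.474 + 0.030 = 0.043130.
u_2 = 0.043130 × 0.474 + 0.030 = 0.050444.
u_3 = 0.050444 × 0.474 + 0.030 = 0.053910.
u_4 = 0.053910 × 0.474 + 0.030 = 0.055553.

Unemployment rate after four months ≈ 5.56%.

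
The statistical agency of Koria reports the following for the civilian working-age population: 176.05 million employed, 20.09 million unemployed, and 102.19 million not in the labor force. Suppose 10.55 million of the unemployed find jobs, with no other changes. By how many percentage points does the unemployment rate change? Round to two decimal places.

The unemployment rate changes by −5.38 percentage points.

Initially, labor force = 176.05 + 20.09 = 196.14 million, so u = 20.09/196.14 = 10.24%.
After the change, unemployed falls and employed rises by 10.55; labor force unchanged → E = 186.60, U = 9.54, labor force = 196.14 million.
New unemployment rate = 9.54 / 196.14 = 4.86%.
Change = 4.86% − 10.24% = −5.38 percentage points.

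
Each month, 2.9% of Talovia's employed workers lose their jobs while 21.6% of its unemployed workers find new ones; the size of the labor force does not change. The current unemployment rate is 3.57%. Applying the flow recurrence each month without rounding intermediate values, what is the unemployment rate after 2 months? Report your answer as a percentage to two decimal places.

Unemployment rate after two months ≈ 7.12%.

With a fixed labor force, u_{t+1} = u_t + s·(1−u_t) − f·u_t = u_t·(1−s−f) + s.
Here 1−s−f = 0.755 and s = 0.029.
u_1 = 0.035700 × 0.755 + 0.029 = 0.055954.
u_2 = 0.055954 × 0.755 + 0.029 = 0.071245.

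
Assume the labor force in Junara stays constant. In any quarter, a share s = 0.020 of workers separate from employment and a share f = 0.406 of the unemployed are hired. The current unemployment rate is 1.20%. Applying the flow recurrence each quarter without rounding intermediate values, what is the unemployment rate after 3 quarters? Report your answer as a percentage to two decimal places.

With a fixed labor force, u_{t+1} = u_t + s·(1−u_t) − f·u_t = u_t·(1−s−f) + s.
Here 1−s−f = 0.574 and s = 0.020.
u_1 = 0.012000 × 0.574 + 0.020 = 0.026888.
u_2 = 0.026888 × 0.574 + 0.020 = 0.035434.
u_3 = 0.035434 × 0.574 + 0.020 = 0.040339.

Unemployment rate after three quarters ≈ 4.03%.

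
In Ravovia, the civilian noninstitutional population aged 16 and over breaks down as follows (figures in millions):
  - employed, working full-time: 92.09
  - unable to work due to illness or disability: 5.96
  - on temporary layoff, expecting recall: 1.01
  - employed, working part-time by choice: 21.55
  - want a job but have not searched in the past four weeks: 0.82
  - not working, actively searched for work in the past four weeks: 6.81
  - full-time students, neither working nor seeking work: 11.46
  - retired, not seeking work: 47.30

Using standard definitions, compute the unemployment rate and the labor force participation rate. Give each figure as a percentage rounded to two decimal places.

Employed = 92.09 + 21.55 = 113.64 million.
Unemployed = 1.01 + 6.81 = 7.82 million (jobless and actively searching, or on temporary layoff).
Labor force = 113.64 + 7.82 = 121.46 million.
Not in labor force = 5.96 + 0.82 + 11.46 + 47.30 = 65.54 million (those not working and not actively searching are outside the labor force — including those who want a job but have given up searching).
Civilian working-age population = 121.46 + 65.54 = 187.00 million.
Unemployment rate = 7.82 / 121.46 = 6.44%.
Labor force participation rate = 121.46 / 187.00 = 64.95%.

Unemployment rate ≈ 6.44%; labor force participation rate ≈ 64.95%.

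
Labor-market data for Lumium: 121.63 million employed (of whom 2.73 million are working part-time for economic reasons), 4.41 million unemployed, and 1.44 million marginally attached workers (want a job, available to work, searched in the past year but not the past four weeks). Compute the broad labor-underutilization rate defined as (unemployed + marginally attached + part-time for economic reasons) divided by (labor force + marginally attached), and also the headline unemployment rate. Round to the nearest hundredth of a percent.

Labor force = 121.63 + 4.41 = 126.04 million.
Numerator = 4.41 + 1.44 + 2.73 = 8.58 million.
Denominator = 126.04 + 1.44 = 127.48 million.
Broad rate = 8.58 / 127.48 = 6.73%.
Headline unemployment rate = 4.41 / 126.04 = 3.50%.

Broad underutilization rate ≈ 6.73%; headline unemployment rate ≈ 3.50%.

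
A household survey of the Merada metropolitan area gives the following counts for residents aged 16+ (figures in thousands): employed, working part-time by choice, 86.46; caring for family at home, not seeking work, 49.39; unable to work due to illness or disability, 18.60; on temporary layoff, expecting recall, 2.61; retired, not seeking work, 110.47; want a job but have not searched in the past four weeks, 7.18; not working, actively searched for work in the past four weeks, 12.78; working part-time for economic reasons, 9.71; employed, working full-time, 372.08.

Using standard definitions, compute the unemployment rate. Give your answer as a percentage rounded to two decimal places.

Unemployment rate ≈ 3.18%.

Employed = 86.46 + 9.71 + 372.08 = 468.25 thousand (anyone who worked, including part-time for economic reasons, counts as employed).
Unemployed = 2.61 + 12.78 = 15.39 thousand (jobless and actively searching, or on temporary layoff).
Labor force = 468.25 + 15.39 = 483.64 thousand.
Unemployment rate = 15.39 / 483.64 = 3.18%.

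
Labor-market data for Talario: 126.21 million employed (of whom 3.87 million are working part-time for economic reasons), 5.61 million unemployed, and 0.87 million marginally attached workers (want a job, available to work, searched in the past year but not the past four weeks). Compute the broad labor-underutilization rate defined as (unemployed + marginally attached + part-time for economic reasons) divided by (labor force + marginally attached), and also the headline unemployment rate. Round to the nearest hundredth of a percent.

Labor force = 126.21 + 5.61 = 131.82 million.
Numerator = 5.61 + 0.87 + 3.87 = 10.35 million.
Denominator = 131.82 + 0.87 = 132.69 million.
Broad rate = 10.35 / 132.69 = 7.80%.
Headline unemployment rate = 5.61 / 131.82 = 4.26%.

Broad underutilization rate ≈ 7.80%; headline unemployment rate ≈ 4.26%.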